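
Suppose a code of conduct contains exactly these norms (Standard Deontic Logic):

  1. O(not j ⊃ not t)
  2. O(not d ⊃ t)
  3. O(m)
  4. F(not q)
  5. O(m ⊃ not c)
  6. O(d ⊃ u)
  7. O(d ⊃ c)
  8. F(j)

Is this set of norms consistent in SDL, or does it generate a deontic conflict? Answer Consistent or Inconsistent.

Inconsistent

Premise 3 states O(m) outright.
Applying K to premise 5 (O(m ⊃ not c)) and O(m) yields O(not c).
The contrapositive of premise 7 (O(d ⊃ c)) is O(not c ⊃ not d), and O(not c) is already established, so O(not d).
Premise 2 is O(not d ⊃ t); since O(not d), deontic closure gives O(t).
Premise 1 is O(not j ⊃ not t); contrapositively O(t ⊃ j). Since O(t) holds, K gives O(j).
But premise 8, F(j), means O(not j).
We now have both O(j) and O(not j) — j is simultaneously obligatory and forbidden, violating the D-axiom.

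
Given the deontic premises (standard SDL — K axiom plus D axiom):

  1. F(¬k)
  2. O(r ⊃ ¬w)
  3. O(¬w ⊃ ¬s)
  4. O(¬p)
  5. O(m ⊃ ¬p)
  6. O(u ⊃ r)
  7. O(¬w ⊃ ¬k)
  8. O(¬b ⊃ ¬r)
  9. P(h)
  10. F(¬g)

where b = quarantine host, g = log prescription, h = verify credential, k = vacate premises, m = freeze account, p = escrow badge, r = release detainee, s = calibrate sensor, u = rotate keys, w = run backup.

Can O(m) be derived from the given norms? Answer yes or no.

No

Premise 5 is O(m ⊃ ¬p); even if O(¬p) held, inferring O(m) would be affirming the consequent — invalid.
No other premise forces O(m). An ideal world satisfying every premise can still have m false, so O(m) is not derivable.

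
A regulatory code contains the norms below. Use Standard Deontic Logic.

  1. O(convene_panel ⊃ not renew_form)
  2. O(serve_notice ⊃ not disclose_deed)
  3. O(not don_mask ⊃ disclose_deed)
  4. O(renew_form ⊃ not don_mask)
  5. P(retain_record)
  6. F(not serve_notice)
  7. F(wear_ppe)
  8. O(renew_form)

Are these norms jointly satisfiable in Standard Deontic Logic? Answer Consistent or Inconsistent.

Inconsistent

Premise 6, F(not serve_notice), is equivalent to O(serve_notice).
With premise 2, O(serve_notice ⊃ not disclose_deed), the K-axiom yields O(not disclose_deed).
The contrapositive of premise 3 (O(not don_mask ⊃ disclose_deed)) is O(not disclose_deed ⊃ don_mask), and O(not disclose_deed) is already established, so O(don_mask).
Premise 4 is O(renew_form ⊃ not don_mask); contrapositively O(don_mask ⊃ not renew_form). Since O(don_mask) holds, K gives O(not renew_form).
However, premise 8 gives O(renew_form).
We now have both O(not renew_form) and O(renew_form) — renew_form is simultaneously obligatory and forbidden, violating the D-axiom.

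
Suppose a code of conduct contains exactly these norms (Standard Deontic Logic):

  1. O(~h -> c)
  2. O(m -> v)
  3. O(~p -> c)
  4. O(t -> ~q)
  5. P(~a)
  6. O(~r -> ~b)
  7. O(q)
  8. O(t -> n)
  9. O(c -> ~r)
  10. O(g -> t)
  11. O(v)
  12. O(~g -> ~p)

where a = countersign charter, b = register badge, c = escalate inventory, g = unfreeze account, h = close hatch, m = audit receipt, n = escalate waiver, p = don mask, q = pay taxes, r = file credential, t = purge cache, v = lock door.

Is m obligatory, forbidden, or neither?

Neither

Premise 2 is O(m -> v); even if O(v) held, inferring O(m) would be affirming the consequent — invalid.
No premise or chain of K-axiom applications forces O(m), and none forces O(~m). So m is neither obligatory nor forbidden under these norms.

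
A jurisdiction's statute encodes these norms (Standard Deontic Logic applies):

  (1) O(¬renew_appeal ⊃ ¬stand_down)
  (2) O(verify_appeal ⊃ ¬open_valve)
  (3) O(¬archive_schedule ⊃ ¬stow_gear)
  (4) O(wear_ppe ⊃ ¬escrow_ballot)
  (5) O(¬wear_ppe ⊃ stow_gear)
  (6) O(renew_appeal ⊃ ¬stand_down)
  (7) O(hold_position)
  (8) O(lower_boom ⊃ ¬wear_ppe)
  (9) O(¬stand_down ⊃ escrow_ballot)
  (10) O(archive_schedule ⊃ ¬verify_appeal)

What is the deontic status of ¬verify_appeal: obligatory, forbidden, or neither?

Premises 1 and 6 cover both cases: O(¬renew_appeal ⊃ ¬stand_down) and O(renew_appeal ⊃ ¬stand_down). Since ¬renew_appeal ∨ renew_appeal is a tautology, O(¬stand_down) follows.
Premise 9 is O(¬stand_down ⊃ escrow_ballot); since O(¬stand_down), deontic closure gives O(escrow_ballot).
The contrapositive of premise 4 (O(wear_ppe ⊃ ¬escrow_ballot)) is O(escrow_ballot ⊃ ¬wear_ppe), and O(escrow_ballot) is already established, so O(¬wear_ppe).
With premise 5, O(¬wear_ppe ⊃ stow_gear), the K-axiom yields O(stow_gear).
Premise 3, O(¬archive_schedule ⊃ ¬stow_gear), contraposes to O(stow_gear ⊃ archive_schedule); with O(stow_gear) we get O(archive_schedule).
From O(archive_schedule) and premise 10, O(archive_schedule ⊃ ¬verify_appeal), we obtain O(¬verify_appeal).
Premises 2, 7, 8 do not contribute to this derivation.
Hence ¬verify_appeal is obligatory.

Obligatory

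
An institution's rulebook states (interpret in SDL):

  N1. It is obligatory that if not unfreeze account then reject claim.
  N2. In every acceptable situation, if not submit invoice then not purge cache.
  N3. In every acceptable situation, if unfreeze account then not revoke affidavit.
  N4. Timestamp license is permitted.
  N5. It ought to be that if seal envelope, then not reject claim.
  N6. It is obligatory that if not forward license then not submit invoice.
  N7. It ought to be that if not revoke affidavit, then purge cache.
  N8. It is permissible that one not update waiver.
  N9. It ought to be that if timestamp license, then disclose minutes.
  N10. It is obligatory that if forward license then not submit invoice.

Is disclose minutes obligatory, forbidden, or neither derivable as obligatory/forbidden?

Neither

Premise 9 is O(timestamp_license → disclose_minutes), but O(timestamp_license) is not derivable from the premises (the permission P(timestamp_license) asserts only ¬O(¬timestamp_license), not O(timestamp_license)), so it does not yield O(disclose_minutes).
No premise or chain of K-axiom applications forces O(disclose_minutes), and none forces O(¬disclose_minutes). So disclose_minutes is neither obligatory nor forbidden under these norms.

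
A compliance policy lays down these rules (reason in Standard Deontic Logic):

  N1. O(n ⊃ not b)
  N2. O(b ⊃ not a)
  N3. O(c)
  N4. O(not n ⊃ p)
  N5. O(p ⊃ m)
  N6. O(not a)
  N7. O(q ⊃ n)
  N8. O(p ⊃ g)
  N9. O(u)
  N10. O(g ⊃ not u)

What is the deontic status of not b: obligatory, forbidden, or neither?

From premise 9 we have O(u).
The contrapositive of premise 10 (O(g ⊃ not u)) is O(u ⊃ not g), and O(u) is already established, so O(not g).
Premise 8, O(p ⊃ g), contraposes to O(not g ⊃ not p); with O(not g) we get O(not p).
The contrapositive of premise 4 (O(not n ⊃ p)) is O(not p ⊃ n), and O(not p) is already established, so O(n).
From O(n) and premise 1, O(n ⊃ not b), we obtain O(not b).
Premises 2, 3, 5, 6, 7 do not contribute to this derivation.
Hence not b is obligatory.

Obligatory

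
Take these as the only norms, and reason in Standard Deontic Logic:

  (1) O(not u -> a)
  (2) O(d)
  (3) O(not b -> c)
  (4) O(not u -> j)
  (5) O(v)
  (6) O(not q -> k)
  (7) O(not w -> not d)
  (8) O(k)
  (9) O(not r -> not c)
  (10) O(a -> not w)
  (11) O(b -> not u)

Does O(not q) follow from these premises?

Premise 6 is O(not q -> k); even if O(k) held, inferring O(not q) would be affirming the consequent — invalid.
No other premise forces O(not q). An ideal world satisfying every premise can still have not q false, so O(not q) is not derivable.

No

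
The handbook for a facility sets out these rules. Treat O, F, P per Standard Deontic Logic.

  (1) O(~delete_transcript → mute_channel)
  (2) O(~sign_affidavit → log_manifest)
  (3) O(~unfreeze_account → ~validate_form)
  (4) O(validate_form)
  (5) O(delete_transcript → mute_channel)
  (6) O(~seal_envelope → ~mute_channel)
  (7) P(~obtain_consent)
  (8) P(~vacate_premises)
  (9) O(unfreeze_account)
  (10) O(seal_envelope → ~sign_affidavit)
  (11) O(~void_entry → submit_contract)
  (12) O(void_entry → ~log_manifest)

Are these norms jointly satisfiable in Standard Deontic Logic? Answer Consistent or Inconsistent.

Consistent

Premise 3 is O(~unfreeze_account → ~validate_form), but O(~unfreeze_account) is not derivable from the premises, so it does not yield O(~validate_form).
So O(~validate_form) is not derivable, and the apparent clash with O(validate_form) does not arise.
A world satisfying every obligation exists (e.g. delete_transcript=false, log_manifest=true, mute_channel=true, obtain_consent=false, seal_envelope=true, sign_affidavit=false, submit_contract=true, unfreeze_account=true, vacate_premises=false, validate_form=true, void_entry=false); no atom is both obligatory and forbidden, so the set is consistent.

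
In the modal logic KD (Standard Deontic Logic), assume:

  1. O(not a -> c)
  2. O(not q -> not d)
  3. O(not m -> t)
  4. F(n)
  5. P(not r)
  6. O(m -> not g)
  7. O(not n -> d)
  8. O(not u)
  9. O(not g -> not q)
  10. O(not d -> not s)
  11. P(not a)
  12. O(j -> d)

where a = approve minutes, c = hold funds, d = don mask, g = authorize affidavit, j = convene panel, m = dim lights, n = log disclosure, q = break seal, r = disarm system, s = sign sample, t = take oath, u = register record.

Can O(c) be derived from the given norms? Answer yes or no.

No

Premise 1 is O(not a -> c), but O(not a) is not derivable from the premises (the permission P(not a) asserts only not O(a), not O(not a)), so it does not yield O(c).
No other premise forces O(c). An ideal world satisfying every premise can still have c false, so O(c) is not derivable.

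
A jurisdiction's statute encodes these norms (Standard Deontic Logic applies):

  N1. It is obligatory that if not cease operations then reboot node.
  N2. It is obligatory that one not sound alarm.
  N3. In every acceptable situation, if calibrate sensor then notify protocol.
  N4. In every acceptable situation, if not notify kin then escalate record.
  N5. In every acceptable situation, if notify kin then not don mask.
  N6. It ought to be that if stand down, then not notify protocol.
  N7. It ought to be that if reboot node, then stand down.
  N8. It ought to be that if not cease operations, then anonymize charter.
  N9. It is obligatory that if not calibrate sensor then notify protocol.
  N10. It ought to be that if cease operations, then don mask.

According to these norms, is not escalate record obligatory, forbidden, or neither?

Forbidden

By case analysis on calibrate_sensor: premise 3 gives O(calibrate_sensor → notify_protocol) and premise 9 gives O(¬calibrate_sensor → notify_protocol), so O(notify_protocol) either way.
The contrapositive of premise 6 (O(stand_down → ¬notify_protocol)) is O(notify_protocol → ¬stand_down), and O(notify_protocol) is already established, so O(¬stand_down).
Premise 7, O(reboot_node → stand_down), contraposes to O(¬stand_down → ¬reboot_node); with O(¬stand_down) we get O(¬reboot_node).
The contrapositive of premise 1 (O(¬cease_operations → reboot_node)) is O(¬reboot_node → cease_operations), and O(¬reboot_node) is already established, so O(cease_operations).
Premise 10 is O(cease_operations → don_mask); since O(cease_operations), deontic closure gives O(don_mask).
Premise 5, O(notify_kin → ¬don_mask), contraposes to O(don_mask → ¬notify_kin); with O(don_mask) we get O(¬notify_kin).
From O(¬notify_kin) and premise 4, O(¬notify_kin → escalate_record), we obtain O(escalate_record).
Premises 2, 8 do not contribute to this derivation.
Thus O(escalate_record), which is F(¬escalate_record): ¬escalate_record is forbidden.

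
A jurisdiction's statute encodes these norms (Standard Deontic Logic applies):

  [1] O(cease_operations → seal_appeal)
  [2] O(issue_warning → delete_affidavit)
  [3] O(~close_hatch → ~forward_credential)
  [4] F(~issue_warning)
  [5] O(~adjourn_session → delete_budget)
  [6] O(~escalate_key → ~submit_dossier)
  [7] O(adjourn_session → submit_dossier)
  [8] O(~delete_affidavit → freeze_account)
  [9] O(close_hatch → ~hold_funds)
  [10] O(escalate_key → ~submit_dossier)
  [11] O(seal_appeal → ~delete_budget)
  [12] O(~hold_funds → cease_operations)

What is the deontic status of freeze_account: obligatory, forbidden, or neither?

Neither

Premise 8 is O(~delete_affidavit → freeze_account), but O(~delete_affidavit) is not derivable from the premises, so it does not yield O(freeze_account).
No premise or chain of K-axiom applications forces O(freeze_account), and none forces O(~freeze_account). So freeze_account is neither obligatory nor forbidden under these norms.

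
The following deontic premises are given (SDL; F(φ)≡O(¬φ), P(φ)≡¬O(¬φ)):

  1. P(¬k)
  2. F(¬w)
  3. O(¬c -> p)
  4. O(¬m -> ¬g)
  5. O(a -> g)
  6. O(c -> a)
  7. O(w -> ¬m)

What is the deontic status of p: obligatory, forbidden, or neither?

Obligatory

F(¬w) at premise 2 means O(w).
With premise 7, O(w -> ¬m), the K-axiom yields O(¬m).
From O(¬m) and premise 4, O(¬m -> ¬g), we obtain O(¬g).
Premise 5, O(a -> g), contraposes to O(¬g -> ¬a); with O(¬g) we get O(¬a).
The contrapositive of premise 6 (O(c -> a)) is O(¬a -> ¬c), and O(¬a) is already established, so O(¬c).
Premise 3 is O(¬c -> p); since O(¬c), deontic closure gives O(p).
Premise 1 does not contribute to this derivation.
Hence p is obligatory.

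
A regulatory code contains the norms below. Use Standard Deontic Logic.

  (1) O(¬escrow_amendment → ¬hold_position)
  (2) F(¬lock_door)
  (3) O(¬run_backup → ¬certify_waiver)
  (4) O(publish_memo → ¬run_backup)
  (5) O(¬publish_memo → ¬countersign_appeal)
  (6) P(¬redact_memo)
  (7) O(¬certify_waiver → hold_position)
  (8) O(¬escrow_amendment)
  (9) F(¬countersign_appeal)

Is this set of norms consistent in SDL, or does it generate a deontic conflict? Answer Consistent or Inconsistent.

Inconsistent

Premise 9, F(¬countersign_appeal), is equivalent to O(countersign_appeal).
Premise 5 is O(¬publish_memo → ¬countersign_appeal); contrapositively O(countersign_appeal → publish_memo). Since O(countersign_appeal) holds, K gives O(publish_memo).
With premise 4, O(publish_memo → ¬run_backup), the K-axiom yields O(¬run_backup).
Applying K to premise 3 (O(¬run_backup → ¬certify_waiver)) and O(¬run_backup) yields O(¬certify_waiver).
Applying K to premise 7 (O(¬certify_waiver → hold_position)) and O(¬certify_waiver) yields O(hold_position).
Premise 1, O(¬escrow_amendment → ¬hold_position), contraposes to O(hold_position → escrow_amendment); with O(hold_position) we get O(escrow_amendment).
But premise 8 directly asserts O(¬escrow_amendment).
We now have both O(escrow_amendment) and O(¬escrow_amendment) — escrow_amendment is simultaneously obligatory and forbidden, violating the D-axiom.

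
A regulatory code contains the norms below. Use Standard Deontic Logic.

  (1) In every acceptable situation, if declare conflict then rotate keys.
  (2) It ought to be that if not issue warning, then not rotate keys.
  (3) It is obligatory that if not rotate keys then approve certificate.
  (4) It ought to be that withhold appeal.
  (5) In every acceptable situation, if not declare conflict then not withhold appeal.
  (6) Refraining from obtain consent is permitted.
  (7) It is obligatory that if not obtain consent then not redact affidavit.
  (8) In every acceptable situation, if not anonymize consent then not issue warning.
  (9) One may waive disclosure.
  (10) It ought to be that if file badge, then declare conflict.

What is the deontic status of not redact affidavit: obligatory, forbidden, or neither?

Premise 7 is O(¬obtain_consent → ¬redact_affidavit), but O(¬obtain_consent) is not derivable from the premises (the permission P(¬obtain_consent) asserts only ¬O(obtain_consent), not O(¬obtain_consent)), so it does not yield O(¬redact_affidavit).
No premise or chain of K-axiom applications forces O(¬redact_affidavit), and none forces O(redact_affidavit). So ¬redact_affidavit is neither obligatory nor forbidden under these norms.

Neither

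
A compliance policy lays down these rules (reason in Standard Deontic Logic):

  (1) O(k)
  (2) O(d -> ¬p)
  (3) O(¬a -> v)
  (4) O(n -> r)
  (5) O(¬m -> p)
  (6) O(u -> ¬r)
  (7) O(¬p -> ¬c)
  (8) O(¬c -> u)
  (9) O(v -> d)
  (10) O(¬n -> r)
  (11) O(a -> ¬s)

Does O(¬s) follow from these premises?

Yes

Premises 4 and 10 are O(n -> r) and O(¬n -> r); every ideal world satisfies n or ¬n, so in either case r holds — hence O(r).
Premise 6, O(u -> ¬r), contraposes to O(r -> ¬u); with O(r) we get O(¬u).
Premise 8 is O(¬c -> u); contrapositively O(¬u -> c). Since O(¬u) holds, K gives O(c).
Premise 7, O(¬p -> ¬c), contraposes to O(c -> p); with O(c) we get O(p).
Premise 2, O(d -> ¬p), contraposes to O(p -> ¬d); with O(p) we get O(¬d).
The contrapositive of premise 9 (O(v -> d)) is O(¬d -> ¬v), and O(¬d) is already established, so O(¬v).
The contrapositive of premise 3 (O(¬a -> v)) is O(¬v -> a), and O(¬v) is already established, so O(a).
Premise 11 is O(a -> ¬s); since O(a), deontic closure gives O(¬s).
Premises 1, 5 do not contribute to this derivation.
So O(¬s) follows.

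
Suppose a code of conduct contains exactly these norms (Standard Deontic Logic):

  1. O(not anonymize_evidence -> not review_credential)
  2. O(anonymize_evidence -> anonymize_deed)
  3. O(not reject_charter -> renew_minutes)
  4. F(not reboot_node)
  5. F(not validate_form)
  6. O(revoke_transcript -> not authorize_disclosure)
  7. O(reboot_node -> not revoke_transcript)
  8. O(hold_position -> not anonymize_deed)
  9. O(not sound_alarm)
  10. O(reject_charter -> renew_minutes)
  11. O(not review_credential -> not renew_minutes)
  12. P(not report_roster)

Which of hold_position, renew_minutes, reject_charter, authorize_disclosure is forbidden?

hold_position

Premises 3 and 10 cover both cases: O(not reject_charter -> renew_minutes) and O(reject_charter -> renew_minutes). Since not reject_charter ∨ reject_charter is a tautology, O(renew_minutes) follows.
Premise 11 is O(not review_credential -> not renew_minutes); contrapositively O(renew_minutes -> review_credential). Since O(renew_minutes) holds, K gives O(review_credential).
Premise 1, O(not anonymize_evidence -> not review_credential), contraposes to O(review_credential -> anonymize_evidence); with O(review_credential) we get O(anonymize_evidence).
Premise 2 is O(anonymize_evidence -> anonymize_deed); since O(anonymize_evidence), deontic closure gives O(anonymize_deed).
Premise 8 is O(hold_position -> not anonymize_deed); contrapositively O(anonymize_deed -> not hold_position). Since O(anonymize_deed) holds, K gives O(not hold_position).
So O(not hold_position) holds, i.e. hold_position is forbidden. None of the other listed options is forbidden under the premises.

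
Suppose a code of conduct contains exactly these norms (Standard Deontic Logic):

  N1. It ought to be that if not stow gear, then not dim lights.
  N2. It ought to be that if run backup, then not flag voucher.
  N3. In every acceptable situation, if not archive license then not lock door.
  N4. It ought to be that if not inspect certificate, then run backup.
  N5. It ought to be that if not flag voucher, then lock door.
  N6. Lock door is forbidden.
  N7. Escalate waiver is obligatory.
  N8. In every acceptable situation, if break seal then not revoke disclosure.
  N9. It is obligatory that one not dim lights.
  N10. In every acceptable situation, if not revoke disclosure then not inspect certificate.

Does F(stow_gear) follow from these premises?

No

Premise 1 is O(¬stow_gear → ¬dim_lights); even if O(¬dim_lights) held, inferring O(¬stow_gear) would be affirming the consequent — invalid.
No other premise forces O(¬stow_gear). An ideal world satisfying every premise can still have stow_gear true, so F(stow_gear) is not derivable.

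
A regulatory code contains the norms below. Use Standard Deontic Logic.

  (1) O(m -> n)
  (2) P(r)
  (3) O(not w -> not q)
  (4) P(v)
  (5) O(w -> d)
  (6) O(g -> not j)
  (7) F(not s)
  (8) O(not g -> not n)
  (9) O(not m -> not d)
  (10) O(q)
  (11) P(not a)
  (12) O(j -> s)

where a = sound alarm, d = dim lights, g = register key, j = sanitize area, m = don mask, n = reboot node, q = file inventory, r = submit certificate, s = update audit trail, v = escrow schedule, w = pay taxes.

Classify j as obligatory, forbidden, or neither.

Forbidden

From premise 10 we have O(q).
Premise 3 is O(not w -> not q); contrapositively O(q -> w). Since O(q) holds, K gives O(w).
With premise 5, O(w -> d), the K-axiom yields O(d).
Premise 9, O(not m -> not d), contraposes to O(d -> m); with O(d) we get O(m).
With premise 1, O(m -> n), the K-axiom yields O(n).
Premise 8, O(not g -> not n), contraposes to O(n -> g); with O(n) we get O(g).
Premise 6 is O(g -> not j); since O(g), deontic closure gives O(not j).
Premises 2, 4, 7, 11, 12 do not contribute to this derivation.
Thus O(not j), which is F(j): j is forbidden.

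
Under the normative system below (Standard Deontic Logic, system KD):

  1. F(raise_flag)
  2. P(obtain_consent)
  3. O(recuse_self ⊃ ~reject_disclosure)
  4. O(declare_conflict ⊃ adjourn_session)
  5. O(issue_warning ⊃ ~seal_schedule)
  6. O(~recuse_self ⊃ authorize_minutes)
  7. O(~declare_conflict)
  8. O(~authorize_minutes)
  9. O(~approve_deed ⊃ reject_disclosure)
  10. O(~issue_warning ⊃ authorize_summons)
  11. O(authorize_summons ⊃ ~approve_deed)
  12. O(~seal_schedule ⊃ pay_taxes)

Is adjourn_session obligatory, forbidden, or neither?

Premise 4 is O(declare_conflict ⊃ adjourn_session), but O(declare_conflict) is not derivable from the premises, so it does not yield O(adjourn_session).
No premise or chain of K-axiom applications forces O(adjourn_session), and none forces O(~adjourn_session). So adjourn_session is neither obligatory nor forbidden under these norms.

Neither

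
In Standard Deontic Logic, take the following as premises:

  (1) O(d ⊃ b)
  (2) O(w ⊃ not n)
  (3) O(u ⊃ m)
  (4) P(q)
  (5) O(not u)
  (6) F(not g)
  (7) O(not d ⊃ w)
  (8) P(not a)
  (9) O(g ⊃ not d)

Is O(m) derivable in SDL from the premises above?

No

Premise 3 is O(u ⊃ m), but O(u) is not derivable from the premises, so it does not yield O(m).
No other premise forces O(m). An ideal world satisfying every premise can still have m false, so O(m) is not derivable.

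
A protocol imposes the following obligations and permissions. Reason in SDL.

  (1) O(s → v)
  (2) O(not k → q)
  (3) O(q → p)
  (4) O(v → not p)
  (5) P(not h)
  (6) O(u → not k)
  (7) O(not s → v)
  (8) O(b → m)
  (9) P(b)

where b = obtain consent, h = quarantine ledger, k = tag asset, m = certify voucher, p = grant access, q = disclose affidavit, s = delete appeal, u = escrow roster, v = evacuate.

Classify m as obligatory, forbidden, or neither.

Neither

Premise 8 is O(b → m), but O(b) is not derivable from the premises (the permission P(b) asserts only not O(not b), not O(b)), so it does not yield O(m).
No premise or chain of K-axiom applications forces O(m), and none forces O(not m). So m is neither obligatory nor forbidden under these norms.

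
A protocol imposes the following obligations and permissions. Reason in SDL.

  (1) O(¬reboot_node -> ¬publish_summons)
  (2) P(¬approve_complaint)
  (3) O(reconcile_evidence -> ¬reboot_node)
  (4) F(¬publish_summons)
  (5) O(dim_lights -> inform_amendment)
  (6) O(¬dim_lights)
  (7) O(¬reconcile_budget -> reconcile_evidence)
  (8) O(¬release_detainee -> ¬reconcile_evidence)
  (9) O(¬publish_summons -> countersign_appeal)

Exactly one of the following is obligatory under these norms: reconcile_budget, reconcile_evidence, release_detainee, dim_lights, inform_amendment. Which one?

Premise 4, F(¬publish_summons), is equivalent to O(publish_summons).
Premise 1 is O(¬reboot_node -> ¬publish_summons); contrapositively O(publish_summons -> reboot_node). Since O(publish_summons) holds, K gives O(reboot_node).
Premise 3 is O(reconcile_evidence -> ¬reboot_node); contrapositively O(reboot_node -> ¬reconcile_evidence). Since O(reboot_node) holds, K gives O(¬reconcile_evidence).
Premise 7, O(¬reconcile_budget -> reconcile_evidence), contraposes to O(¬reconcile_evidence -> reconcile_budget); with O(¬reconcile_evidence) we get O(reconcile_budget).
So O(reconcile_budget) holds — reconcile_budget is obligatory. None of the other listed options is made obligatory by any chain of premises.

reconcile_budget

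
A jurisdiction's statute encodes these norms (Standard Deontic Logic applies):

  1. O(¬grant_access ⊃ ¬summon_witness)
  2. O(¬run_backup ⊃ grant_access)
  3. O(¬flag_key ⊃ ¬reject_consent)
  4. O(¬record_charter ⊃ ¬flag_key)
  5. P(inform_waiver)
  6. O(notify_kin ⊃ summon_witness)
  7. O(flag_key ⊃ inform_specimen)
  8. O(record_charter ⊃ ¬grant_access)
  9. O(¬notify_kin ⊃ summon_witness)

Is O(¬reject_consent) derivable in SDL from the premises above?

Premises 6 and 9 are O(notify_kin ⊃ summon_witness) and O(¬notify_kin ⊃ summon_witness); every ideal world satisfies notify_kin or ¬notify_kin, so in either case summon_witness holds — hence O(summon_witness).
The contrapositive of premise 1 (O(¬grant_access ⊃ ¬summon_witness)) is O(summon_witness ⊃ grant_access), and O(summon_witness) is already established, so O(grant_access).
The contrapositive of premise 8 (O(record_charter ⊃ ¬grant_access)) is O(grant_access ⊃ ¬record_charter), and O(grant_access) is already established, so O(¬record_charter).
Premise 4 is O(¬record_charter ⊃ ¬flag_key); since O(¬record_charter), deontic closure gives O(¬flag_key).
From O(¬flag_key) and premise 3, O(¬flag_key ⊃ ¬reject_consent), we obtain O(¬reject_consent).
Premises 2, 5, 7 do not contribute to this derivation.
So O(¬reject_consent) follows.

Yes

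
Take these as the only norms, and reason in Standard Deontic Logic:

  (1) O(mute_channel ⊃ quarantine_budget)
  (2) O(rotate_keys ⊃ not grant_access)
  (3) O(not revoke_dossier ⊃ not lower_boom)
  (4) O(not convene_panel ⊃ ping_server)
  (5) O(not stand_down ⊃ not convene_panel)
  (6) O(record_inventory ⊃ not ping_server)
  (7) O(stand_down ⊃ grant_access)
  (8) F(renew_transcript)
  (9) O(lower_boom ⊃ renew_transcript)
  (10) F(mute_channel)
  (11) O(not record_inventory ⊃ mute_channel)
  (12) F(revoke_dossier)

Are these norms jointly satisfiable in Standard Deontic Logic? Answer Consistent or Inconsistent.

Consistent

Premise 9 is O(lower_boom ⊃ renew_transcript), but O(lower_boom) is not derivable from the premises, so it does not yield O(renew_transcript).
So O(renew_transcript) is not derivable, and the apparent clash with O(not renew_transcript) does not arise.
A world satisfying every obligation exists (e.g. convene_panel=true, grant_access=true, lower_boom=false, mute_channel=false, ping_server=false, quarantine_budget=false, record_inventory=true, renew_transcript=false, revoke_dossier=false, rotate_keys=false, stand_down=true); no atom is both obligatory and forbidden, so the set is consistent.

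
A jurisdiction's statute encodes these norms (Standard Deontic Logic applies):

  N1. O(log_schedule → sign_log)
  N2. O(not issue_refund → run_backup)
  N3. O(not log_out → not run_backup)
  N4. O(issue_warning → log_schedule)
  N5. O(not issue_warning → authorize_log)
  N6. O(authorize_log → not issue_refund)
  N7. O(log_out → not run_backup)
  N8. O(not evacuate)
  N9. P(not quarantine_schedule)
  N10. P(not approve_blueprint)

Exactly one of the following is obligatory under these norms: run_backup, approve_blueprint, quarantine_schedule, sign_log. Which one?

sign_log

Premises 3 and 7 cover both cases: O(not log_out → not run_backup) and O(log_out → not run_backup). Since not log_out ∨ log_out is a tautology, O(not run_backup) follows.
Premise 2, O(not issue_refund → run_backup), contraposes to O(not run_backup → issue_refund); with O(not run_backup) we get O(issue_refund).
Premise 6 is O(authorize_log → not issue_refund); contrapositively O(issue_refund → not authorize_log). Since O(issue_refund) holds, K gives O(not authorize_log).
The contrapositive of premise 5 (O(not issue_warning → authorize_log)) is O(not authorize_log → issue_warning), and O(not authorize_log) is already established, so O(issue_warning).
Premise 4 is O(issue_warning → log_schedule); since O(issue_warning), deontic closure gives O(log_schedule).
Premise 1 is O(log_schedule → sign_log); since O(log_schedule), deontic closure gives O(sign_log).
So O(sign_log) holds — sign_log is obligatory. None of the other listed options is made obligatory by any chain of premises.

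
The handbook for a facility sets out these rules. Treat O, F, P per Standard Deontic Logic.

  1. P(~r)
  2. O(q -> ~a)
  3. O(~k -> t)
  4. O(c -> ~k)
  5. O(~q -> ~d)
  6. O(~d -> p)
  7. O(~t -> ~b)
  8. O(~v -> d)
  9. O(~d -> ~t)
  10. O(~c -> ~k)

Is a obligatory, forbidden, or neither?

By case analysis on c: premise 4 gives O(c -> ~k) and premise 10 gives O(~c -> ~k), so O(~k) either way.
With premise 3, O(~k -> t), the K-axiom yields O(t).
The contrapositive of premise 9 (O(~d -> ~t)) is O(t -> d), and O(t) is already established, so O(d).
Premise 5 is O(~q -> ~d); contrapositively O(d -> q). Since O(d) holds, K gives O(q).
Applying K to premise 2 (O(q -> ~a)) and O(q) yields O(~a).
Premises 1, 6, 7, 8 do not contribute to this derivation.
Thus O(~a), which is F(a): a is forbidden.

Forbidden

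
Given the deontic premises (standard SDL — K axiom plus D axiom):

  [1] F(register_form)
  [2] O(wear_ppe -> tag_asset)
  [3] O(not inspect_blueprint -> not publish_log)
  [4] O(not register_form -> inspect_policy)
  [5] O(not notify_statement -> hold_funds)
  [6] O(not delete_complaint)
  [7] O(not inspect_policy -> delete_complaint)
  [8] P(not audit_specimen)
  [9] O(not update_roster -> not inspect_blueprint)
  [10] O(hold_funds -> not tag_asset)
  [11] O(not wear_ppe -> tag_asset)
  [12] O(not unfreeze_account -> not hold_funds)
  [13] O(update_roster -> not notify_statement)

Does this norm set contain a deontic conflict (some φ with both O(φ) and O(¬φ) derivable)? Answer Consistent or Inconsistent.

Premise 7 is O(not inspect_policy -> delete_complaint), but O(not inspect_policy) is not derivable from the premises, so it does not yield O(delete_complaint).
So O(delete_complaint) is not derivable, and the apparent clash with O(not delete_complaint) does not arise.
A world satisfying every obligation exists (e.g. audit_specimen=false, delete_complaint=false, hold_funds=false, inspect_blueprint=false, inspect_policy=true, notify_statement=true, publish_log=false, register_form=false, tag_asset=true, unfreeze_account=false, update_roster=false, wear_ppe=false); no atom is both obligatory and forbidden, so the set is consistent.

Consistent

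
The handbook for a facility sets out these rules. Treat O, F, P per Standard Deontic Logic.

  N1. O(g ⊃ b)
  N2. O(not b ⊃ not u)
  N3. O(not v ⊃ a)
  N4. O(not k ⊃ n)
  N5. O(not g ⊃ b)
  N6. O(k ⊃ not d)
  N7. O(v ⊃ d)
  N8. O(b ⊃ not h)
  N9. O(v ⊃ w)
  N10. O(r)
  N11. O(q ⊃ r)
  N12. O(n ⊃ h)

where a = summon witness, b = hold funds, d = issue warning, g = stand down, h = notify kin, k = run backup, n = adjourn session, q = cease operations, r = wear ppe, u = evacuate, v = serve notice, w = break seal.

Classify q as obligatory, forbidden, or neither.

Premise 11 is O(q ⊃ r); even if O(r) held, inferring O(q) would be affirming the consequent — invalid.
No premise or chain of K-axiom applications forces O(q), and none forces O(not q). So q is neither obligatory nor forbidden under these norms.

Neither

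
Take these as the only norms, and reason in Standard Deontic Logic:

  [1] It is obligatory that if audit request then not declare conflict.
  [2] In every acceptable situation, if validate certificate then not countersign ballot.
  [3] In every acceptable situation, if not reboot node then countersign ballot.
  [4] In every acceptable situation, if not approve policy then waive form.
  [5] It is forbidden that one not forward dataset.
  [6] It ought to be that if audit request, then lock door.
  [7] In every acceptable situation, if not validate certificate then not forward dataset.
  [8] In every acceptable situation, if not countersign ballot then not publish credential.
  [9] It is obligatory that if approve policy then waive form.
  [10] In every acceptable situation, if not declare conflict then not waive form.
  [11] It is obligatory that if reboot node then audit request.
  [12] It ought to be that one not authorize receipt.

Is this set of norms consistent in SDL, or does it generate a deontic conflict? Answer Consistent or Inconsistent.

Premises 9 and 4 cover both cases: O(approve_policy → waive_form) and O(¬approve_policy → waive_form). Since approve_policy ∨ ¬approve_policy is a tautology, O(waive_form) follows.
Premise 10 is O(¬declare_conflict → ¬waive_form); contrapositively O(waive_form → declare_conflict). Since O(waive_form) holds, K gives O(declare_conflict).
The contrapositive of premise 1 (O(audit_request → ¬declare_conflict)) is O(declare_conflict → ¬audit_request), and O(declare_conflict) is already established, so O(¬audit_request).
The contrapositive of premise 11 (O(reboot_node → audit_request)) is O(¬audit_request → ¬reboot_node), and O(¬audit_request) is already established, so O(¬reboot_node).
From O(¬reboot_node) and premise 3, O(¬reboot_node → countersign_ballot), we obtain O(countersign_ballot).
The contrapositive of premise 2 (O(validate_certificate → ¬countersign_ballot)) is O(countersign_ballot → ¬validate_certificate), and O(countersign_ballot) is already established, so O(¬validate_certificate).
From O(¬validate_certificate) and premise 7, O(¬validate_certificate → ¬forward_dataset), we obtain O(¬forward_dataset).
However, F(¬forward_dataset) at premise 5 amounts to O(forward_dataset).
We now have both O(¬forward_dataset) and O(forward_dataset) — forward_dataset is simultaneously obligatory and forbidden, violating the D-axiom.

Inconsistent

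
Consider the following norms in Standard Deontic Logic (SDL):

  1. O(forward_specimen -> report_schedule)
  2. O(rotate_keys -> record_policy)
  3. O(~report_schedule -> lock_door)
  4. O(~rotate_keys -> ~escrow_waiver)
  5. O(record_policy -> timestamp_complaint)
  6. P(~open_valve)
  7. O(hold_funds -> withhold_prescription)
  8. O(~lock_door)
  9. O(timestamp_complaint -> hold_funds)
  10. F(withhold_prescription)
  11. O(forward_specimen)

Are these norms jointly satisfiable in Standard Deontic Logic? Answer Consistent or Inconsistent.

Consistent

Premise 3 is O(~report_schedule -> lock_door), but O(~report_schedule) is not derivable from the premises, so it does not yield O(lock_door).
So O(lock_door) is not derivable, and the apparent clash with O(~lock_door) does not arise.
A world satisfying every obligation exists (e.g. escrow_waiver=false, forward_specimen=true, hold_funds=false, lock_door=false, open_valve=false, record_policy=false, report_schedule=true, rotate_keys=false, timestamp_complaint=false, withhold_prescription=false); no atom is both obligatory and forbidden, so the set is consistent.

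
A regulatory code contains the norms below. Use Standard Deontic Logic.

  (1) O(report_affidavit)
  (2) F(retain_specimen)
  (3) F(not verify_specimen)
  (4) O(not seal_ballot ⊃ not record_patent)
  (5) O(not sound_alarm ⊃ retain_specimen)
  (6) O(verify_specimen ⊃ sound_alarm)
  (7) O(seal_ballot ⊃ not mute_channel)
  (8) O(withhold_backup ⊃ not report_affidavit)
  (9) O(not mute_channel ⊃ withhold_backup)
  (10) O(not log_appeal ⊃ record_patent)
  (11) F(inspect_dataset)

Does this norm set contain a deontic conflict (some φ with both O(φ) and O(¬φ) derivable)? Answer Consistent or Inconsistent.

Consistent

Premise 5 is O(not sound_alarm ⊃ retain_specimen), but O(not sound_alarm) is not derivable from the premises, so it does not yield O(retain_specimen).
So O(retain_specimen) is not derivable, and the apparent clash with O(not retain_specimen) does not arise.
A world satisfying every obligation exists (e.g. inspect_dataset=false, log_appeal=true, mute_channel=true, record_patent=false, report_affidavit=true, retain_specimen=false, seal_ballot=false, sound_alarm=true, verify_specimen=true, withhold_backup=false); no atom is both obligatory and forbidden, so the set is consistent.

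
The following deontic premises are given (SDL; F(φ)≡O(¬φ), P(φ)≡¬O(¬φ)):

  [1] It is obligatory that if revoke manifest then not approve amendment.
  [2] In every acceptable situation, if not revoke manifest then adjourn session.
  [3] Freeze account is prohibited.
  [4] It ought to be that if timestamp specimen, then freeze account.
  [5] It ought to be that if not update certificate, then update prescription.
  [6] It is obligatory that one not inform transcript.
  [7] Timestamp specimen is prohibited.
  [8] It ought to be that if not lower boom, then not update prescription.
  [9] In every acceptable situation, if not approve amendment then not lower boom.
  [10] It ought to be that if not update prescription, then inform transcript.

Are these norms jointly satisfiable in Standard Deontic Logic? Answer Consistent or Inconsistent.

Premise 4 is O(timestamp_specimen → freeze_account), but O(timestamp_specimen) is not derivable from the premises, so it does not yield O(freeze_account).
So O(freeze_account) is not derivable, and the apparent clash with O(¬freeze_account) does not arise.
A world satisfying every obligation exists (e.g. adjourn_session=true, approve_amendment=true, freeze_account=false, inform_transcript=false, lower_boom=true, revoke_manifest=false, timestamp_specimen=false, update_certificate=false, update_prescription=true); no atom is both obligatory and forbidden, so the set is consistent.

Consistent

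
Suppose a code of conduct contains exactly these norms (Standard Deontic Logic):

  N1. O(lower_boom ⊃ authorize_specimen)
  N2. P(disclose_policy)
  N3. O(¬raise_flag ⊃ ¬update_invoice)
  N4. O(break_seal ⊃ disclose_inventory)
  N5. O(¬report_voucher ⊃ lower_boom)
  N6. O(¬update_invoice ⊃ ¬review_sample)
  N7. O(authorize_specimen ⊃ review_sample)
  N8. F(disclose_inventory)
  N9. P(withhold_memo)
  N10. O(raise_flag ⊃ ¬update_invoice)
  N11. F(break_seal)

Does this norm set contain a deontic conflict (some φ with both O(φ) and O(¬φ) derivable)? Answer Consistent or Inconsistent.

Premise 4 is O(break_seal ⊃ disclose_inventory), but O(break_seal) is not derivable from the premises, so it does not yield O(disclose_inventory).
So O(disclose_inventory) is not derivable, and the apparent clash with O(¬disclose_inventory) does not arise.
A world satisfying every obligation exists (e.g. authorize_specimen=false, break_seal=false, disclose_inventory=false, disclose_policy=false, lower_boom=false, raise_flag=false, report_voucher=true, review_sample=false, update_invoice=false, withhold_memo=false); no atom is both obligatory and forbidden, so the set is consistent.

Consistent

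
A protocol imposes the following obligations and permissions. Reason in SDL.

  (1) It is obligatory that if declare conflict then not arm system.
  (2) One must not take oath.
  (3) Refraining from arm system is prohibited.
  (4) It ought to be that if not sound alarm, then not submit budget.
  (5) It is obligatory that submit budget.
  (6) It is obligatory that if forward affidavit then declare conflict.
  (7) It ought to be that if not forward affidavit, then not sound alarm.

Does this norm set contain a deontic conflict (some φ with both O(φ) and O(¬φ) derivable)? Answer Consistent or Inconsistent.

Premise 5 gives O(submit_budget).
Premise 4, O(¬sound_alarm → ¬submit_budget), contraposes to O(submit_budget → sound_alarm); with O(submit_budget) we get O(sound_alarm).
The contrapositive of premise 7 (O(¬forward_affidavit → ¬sound_alarm)) is O(sound_alarm → forward_affidavit), and O(sound_alarm) is already established, so O(forward_affidavit).
From O(forward_affidavit) and premise 6, O(forward_affidavit → declare_conflict), we obtain O(declare_conflict).
With premise 1, O(declare_conflict → ¬arm_system), the K-axiom yields O(¬arm_system).
Yet premise 3 is F(¬arm_system), i.e. O(arm_system).
We now have both O(¬arm_system) and O(arm_system) — arm_system is simultaneously obligatory and forbidden, violating the D-axiom.

Inconsistent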